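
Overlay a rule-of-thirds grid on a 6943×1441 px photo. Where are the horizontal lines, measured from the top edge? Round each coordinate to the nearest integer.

1441 / 3 = 480.33, so the horizontal lines sit at one and two thirds of 1441.

480 px and 961 px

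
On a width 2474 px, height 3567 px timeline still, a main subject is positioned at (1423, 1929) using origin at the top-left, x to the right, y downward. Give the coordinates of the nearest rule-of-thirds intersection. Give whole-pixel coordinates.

Third lines: x ∈ {825, 1649}, y ∈ {1189, 2378}.
1423 is closer to x = 1649; 1929 is closer to y = 2378.
So the nearest intersection is the lower-right power point.

x = 1649 px, y = 2378 px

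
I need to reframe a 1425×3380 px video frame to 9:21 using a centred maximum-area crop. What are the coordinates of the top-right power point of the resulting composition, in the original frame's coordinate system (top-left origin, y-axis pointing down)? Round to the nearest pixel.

1425/3380 < 9/21, so the 9:21 crop keeps the full width 1425 and trims height to 1425 × 21/9 = 3325.00 px.
Top offset = (3380 − 3325.00)/2 = 27.50 px; left offset = 0.
Top-right is two-thirds across and one-third down within the crop:
x = 0.00 + 2 × 1425.00/3 ≈ 950; y = 27.50 + 1 × 3325.00/3 ≈ 1136.

x = 950 px, y = 1136 px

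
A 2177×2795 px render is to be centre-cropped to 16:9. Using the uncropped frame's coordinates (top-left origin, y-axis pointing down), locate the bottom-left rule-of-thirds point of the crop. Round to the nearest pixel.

(726, 1602)

2177/2795 < 16/9, so the 16:9 crop keeps the full width 2177 and trims height to 2177 × 9/16 = 1224.56 px.
Top offset = (2795 − 1224.56)/2 = 785.22 px; left offset = 0.
Bottom-left is one-third across and two-thirds down within the crop:
x = 0.00 + 1 × 2177.00/3 ≈ 726; y = 785.22 + 2 × 1224.56/3 ≈ 1602.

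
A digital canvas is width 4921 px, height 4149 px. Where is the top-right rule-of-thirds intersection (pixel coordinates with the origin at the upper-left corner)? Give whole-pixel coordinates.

The top-right point sits two-thirds of the way across and one-third of the way down.
x = 2 × 4921/3 ≈ 3281; y = 1 × 4149/3 ≈ 1383.

(3281, 1383)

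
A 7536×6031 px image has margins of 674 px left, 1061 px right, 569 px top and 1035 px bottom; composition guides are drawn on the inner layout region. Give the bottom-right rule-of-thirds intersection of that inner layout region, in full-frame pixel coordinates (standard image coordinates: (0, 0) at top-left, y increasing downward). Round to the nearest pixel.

x = 4541 px, y = 3520 px

Content width = 7536 − 674 − 1061 = 5801 px; content height = 6031 − 569 − 1035 = 4427 px.
Bottom-right is two-thirds across and two-thirds down within the inner layout region.
x = 674 + 2 × 5801/3 = 674 + 3867.33 ≈ 4541
y = 569 + 2 × 4427/3 = 569 + 2951.33 ≈ 3520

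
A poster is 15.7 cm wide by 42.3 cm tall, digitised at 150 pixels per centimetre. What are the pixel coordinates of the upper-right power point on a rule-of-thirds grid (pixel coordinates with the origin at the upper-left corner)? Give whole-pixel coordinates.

In pixels the canvas is 15.7 × 150 = 2355 wide and 42.3 × 150 = 6345 tall.
The upper-right point is two-thirds across and one-third down:
x = 2 × 2355/3 ≈ 1570; y = 1 × 6345/3 ≈ 2115.

x = 1570 px, y = 2115 px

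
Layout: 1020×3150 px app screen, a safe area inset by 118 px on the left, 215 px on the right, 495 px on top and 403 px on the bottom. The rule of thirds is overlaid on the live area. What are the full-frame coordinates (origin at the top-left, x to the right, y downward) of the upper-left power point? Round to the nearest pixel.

x = 347 px, y = 1246 px

Content width = 1020 − 118 − 215 = 687 px; content height = 3150 − 495 − 403 = 2252 px.
Upper-left is one-third across and one-third down within the live area.
x = 118 + 1 × 687/3 = 118 + 229.00 ≈ 347
y = 495 + 1 × 2252/3 = 495 + 750.67 ≈ 1246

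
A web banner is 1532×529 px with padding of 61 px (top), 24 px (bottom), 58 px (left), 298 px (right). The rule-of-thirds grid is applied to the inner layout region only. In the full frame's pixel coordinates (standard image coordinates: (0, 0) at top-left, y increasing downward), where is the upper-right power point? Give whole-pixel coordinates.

Content width = 1532 − 58 − 298 = 1176 px; content height = 529 − 61 − 24 = 444 px.
Upper-right is two-thirds across and one-third down within the inner layout region.
x = 58 + 2 × 1176/3 = 58 + 784.00 ≈ 842
y = 61 + 1 × 444/3 = 61 + 148.00 ≈ 209

x = 842 px, y = 209 px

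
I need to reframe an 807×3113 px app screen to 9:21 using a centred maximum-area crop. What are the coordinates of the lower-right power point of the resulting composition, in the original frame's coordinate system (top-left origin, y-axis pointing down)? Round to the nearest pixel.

807/3113 < 9/21, so the 9:21 crop keeps the full width 807 and trims height to 807 × 21/9 = 1883.00 px.
Top offset = (3113 − 1883.00)/2 = 615.00 px; left offset = 0.
Lower-right is two-thirds across and two-thirds down within the crop:
x = 0.00 + 2 × 807.00/3 ≈ 538; y = 615.00 + 2 × 1883.00/3 ≈ 1870.

x = 538 px, y = 1870 px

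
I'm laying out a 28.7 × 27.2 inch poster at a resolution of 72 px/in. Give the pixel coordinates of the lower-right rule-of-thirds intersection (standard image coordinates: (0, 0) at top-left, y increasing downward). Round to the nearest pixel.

x = 1378 px, y = 1306 px

In pixels the canvas is 28.7 × 72 = 2066.4 wide and 27.2 × 72 = 1958.4 tall.
The lower-right point is two-thirds across and two-thirds down:
x = 2 × 2066.4/3 ≈ 1378; y = 2 × 1958.4/3 ≈ 1306.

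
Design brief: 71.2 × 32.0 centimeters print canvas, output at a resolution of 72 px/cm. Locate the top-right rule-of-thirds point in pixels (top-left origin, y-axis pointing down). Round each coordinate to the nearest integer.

In pixels the canvas is 71.2 × 72 = 5126.4 wide and 32.0 × 72 = 2304 tall.
The top-right point is two-thirds across and one-third down:
x = 2 × 5126.4/3 ≈ 3418; y = 1 × 2304/3 ≈ 768.

(3418, 768)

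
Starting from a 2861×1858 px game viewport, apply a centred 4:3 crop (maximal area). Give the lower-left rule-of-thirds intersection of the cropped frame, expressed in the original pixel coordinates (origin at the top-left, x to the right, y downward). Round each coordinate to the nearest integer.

x = 1018 px, y = 1239 px

2861/1858 > 4/3, so the 4:3 crop keeps the full height 1858 and trims width to 1858 × 4/3 = 2477.33 px.
Left offset = (2861 − 2477.33)/2 = 191.83 px; top offset = 0.
Lower-left is one-third across and two-thirds down within the crop:
x = 191.83 + 1 × 2477.33/3 ≈ 1018; y = 0.00 + 2 × 1858.00/3 ≈ 1239.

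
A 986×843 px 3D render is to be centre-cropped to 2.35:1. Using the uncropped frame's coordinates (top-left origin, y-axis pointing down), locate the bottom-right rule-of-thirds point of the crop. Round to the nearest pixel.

986/843 < 2.35/1, so the 2.35:1 crop keeps the full width 986 and trims height to 986 × 1/2.35 = 419.57 px.
Top offset = (843 − 419.57)/2 = 211.71 px; left offset = 0.
Bottom-right is two-thirds across and two-thirds down within the crop:
x = 0.00 + 2 × 986.00/3 ≈ 657; y = 211.71 + 2 × 419.57/3 ≈ 491.

x = 657 px, y = 491 px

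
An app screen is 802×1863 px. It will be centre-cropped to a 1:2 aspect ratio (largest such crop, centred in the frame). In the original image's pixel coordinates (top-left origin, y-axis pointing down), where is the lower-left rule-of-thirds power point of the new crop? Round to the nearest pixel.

(267, 1199)

802/1863 < 1/2, so the 1:2 crop keeps the full width 802 and trims height to 802 × 2/1 = 1604.00 px.
Top offset = (1863 − 1604.00)/2 = 129.50 px; left offset = 0.
Lower-left is one-third across and two-thirds down within the crop:
x = 0.00 + 1 × 802.00/3 ≈ 267; y = 129.50 + 2 × 1604.00/3 ≈ 1199.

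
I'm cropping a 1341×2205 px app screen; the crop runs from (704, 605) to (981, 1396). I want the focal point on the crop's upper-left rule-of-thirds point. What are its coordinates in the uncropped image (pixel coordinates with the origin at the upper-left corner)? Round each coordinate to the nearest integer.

(796, 869)

Crop width = 981 − 704 = 277 px; one third is 92.33 px.
Crop height = 1396 − 605 = 791 px; one third is 263.67 px.
The upper-left point is one-third across and one-third down within the crop:
x = 704 + 1 × 92.33 ≈ 796; y = 605 + 1 × 263.67 ≈ 869.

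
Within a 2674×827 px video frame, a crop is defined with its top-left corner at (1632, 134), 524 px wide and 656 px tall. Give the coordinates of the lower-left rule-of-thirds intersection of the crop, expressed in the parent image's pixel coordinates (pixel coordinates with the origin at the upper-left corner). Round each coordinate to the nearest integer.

One third of the crop width 524 is 174.67 px.
One third of the crop height 656 is 218.67 px.
The lower-left point is one-third across and two-thirds down within the crop:
x = 1632 + 1 × 174.67 ≈ 1807; y = 134 + 2 × 218.67 ≈ 571.

x = 1807 px, y = 571 px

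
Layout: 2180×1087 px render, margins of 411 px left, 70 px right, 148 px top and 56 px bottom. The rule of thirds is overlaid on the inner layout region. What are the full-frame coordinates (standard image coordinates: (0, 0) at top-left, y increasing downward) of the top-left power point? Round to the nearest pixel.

(977, 442)

Content width = 2180 − 411 − 70 = 1699 px; content height = 1087 − 148 − 56 = 883 px.
Top-left is one-third across and one-third down within the inner layout region.
x = 411 + 1 × 1699/3 = 411 + 566.33 ≈ 977
y = 148 + 1 × 883/3 = 148 + 294.33 ≈ 442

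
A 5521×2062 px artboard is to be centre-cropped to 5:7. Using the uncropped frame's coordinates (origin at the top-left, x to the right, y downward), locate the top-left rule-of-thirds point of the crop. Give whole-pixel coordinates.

(2515, 687)

5521/2062 > 5/7, so the 5:7 crop keeps the full height 2062 and trims width to 2062 × 5/7 = 1472.86 px.
Left offset = (5521 − 1472.86)/2 = 2024.07 px; top offset = 0.
Top-left is one-third across and one-third down within the crop:
x = 2024.07 + 1 × 1472.86/3 ≈ 2515; y = 0.00 + 1 × 2062.00/3 ≈ 687.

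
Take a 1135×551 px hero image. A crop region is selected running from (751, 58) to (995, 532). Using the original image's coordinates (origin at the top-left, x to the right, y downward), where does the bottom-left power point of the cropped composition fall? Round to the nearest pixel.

Crop width = 995 − 751 = 244 px; one third is 81.33 px.
Crop height = 532 − 58 = 474 px; one third is 158.00 px.
The bottom-left point is one-third across and two-thirds down within the crop:
x = 751 + 1 × 81.33 ≈ 832; y = 58 + 2 × 158.00 ≈ 374.

(832, 374)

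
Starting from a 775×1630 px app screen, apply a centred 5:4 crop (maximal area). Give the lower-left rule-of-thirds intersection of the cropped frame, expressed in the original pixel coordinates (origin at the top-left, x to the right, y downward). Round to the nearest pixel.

x = 258 px, y = 918 px

775/1630 < 5/4, so the 5:4 crop keeps the full width 775 and trims height to 775 × 4/5 = 620.00 px.
Top offset = (1630 − 620.00)/2 = 505.00 px; left offset = 0.
Lower-left is one-third across and two-thirds down within the crop:
x = 0.00 + 1 × 775.00/3 ≈ 258; y = 505.00 + 2 × 620.00/3 ≈ 918.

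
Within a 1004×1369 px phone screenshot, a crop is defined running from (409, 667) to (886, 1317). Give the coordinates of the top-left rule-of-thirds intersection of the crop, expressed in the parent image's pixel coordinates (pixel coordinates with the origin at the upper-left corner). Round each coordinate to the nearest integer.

(568, 884)

Crop width = 886 − 409 = 477 px; one third is 159.00 px.
Crop height = 1317 − 667 = 650 px; one third is 216.67 px.
The top-left point is one-third across and one-third down within the crop:
x = 409 + 1 × 159.00 ≈ 568; y = 667 + 1 × 216.67 ≈ 884.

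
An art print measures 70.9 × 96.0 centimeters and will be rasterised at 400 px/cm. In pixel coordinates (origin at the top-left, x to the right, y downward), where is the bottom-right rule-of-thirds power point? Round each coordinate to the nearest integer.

In pixels the canvas is 70.9 × 400 = 28360 wide and 96.0 × 400 = 38400 tall.
The bottom-right point is two-thirds across and two-thirds down:
x = 2 × 28360/3 ≈ 18907; y = 2 × 38400/3 ≈ 25600.

(18907, 25600)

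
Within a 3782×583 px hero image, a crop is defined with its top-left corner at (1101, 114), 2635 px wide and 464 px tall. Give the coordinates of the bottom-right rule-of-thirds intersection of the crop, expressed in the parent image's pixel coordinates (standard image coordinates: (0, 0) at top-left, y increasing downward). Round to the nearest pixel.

x = 2858 px, y = 423 px

One third of the crop width 2635 is 878.33 px.
One third of the crop height 464 is 154.67 px.
The bottom-right point is two-thirds across and two-thirds down within the crop:
x = 1101 + 2 × 878.33 ≈ 2858; y = 114 + 2 × 154.67 ≈ 423.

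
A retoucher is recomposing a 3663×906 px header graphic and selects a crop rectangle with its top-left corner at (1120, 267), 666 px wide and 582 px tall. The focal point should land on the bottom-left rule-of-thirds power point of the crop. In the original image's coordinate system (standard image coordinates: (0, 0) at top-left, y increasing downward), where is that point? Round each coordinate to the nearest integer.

One third of the crop width 666 is 222.00 px.
One third of the crop height 582 is 194.00 px.
The bottom-left point is one-third across and two-thirds down within the crop:
x = 1120 + 1 × 222.00 ≈ 1342; y = 267 + 2 × 194.00 ≈ 655.

(1342, 655)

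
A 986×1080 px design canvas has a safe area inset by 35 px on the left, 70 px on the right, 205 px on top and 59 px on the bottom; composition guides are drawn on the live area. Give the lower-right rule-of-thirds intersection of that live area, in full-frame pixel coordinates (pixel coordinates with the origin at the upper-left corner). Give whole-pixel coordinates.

Content width = 986 − 35 − 70 = 881 px; content height = 1080 − 205 − 59 = 816 px.
Lower-right is two-thirds across and two-thirds down within the live area.
x = 35 + 2 × 881/3 = 35 + 587.33 ≈ 622
y = 205 + 2 × 816/3 = 205 + 544.00 ≈ 749

x = 622 px, y = 749 px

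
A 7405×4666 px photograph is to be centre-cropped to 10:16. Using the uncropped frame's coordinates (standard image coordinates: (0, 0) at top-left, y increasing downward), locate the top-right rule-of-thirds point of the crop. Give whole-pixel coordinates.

7405/4666 > 10/16, so the 10:16 crop keeps the full height 4666 and trims width to 4666 × 10/16 = 2916.25 px.
Left offset = (7405 − 2916.25)/2 = 2244.38 px; top offset = 0.
Top-right is two-thirds across and one-third down within the crop:
x = 2244.38 + 2 × 2916.25/3 ≈ 4189; y = 0.00 + 1 × 4666.00/3 ≈ 1555.

x = 4189 px, y = 1555 px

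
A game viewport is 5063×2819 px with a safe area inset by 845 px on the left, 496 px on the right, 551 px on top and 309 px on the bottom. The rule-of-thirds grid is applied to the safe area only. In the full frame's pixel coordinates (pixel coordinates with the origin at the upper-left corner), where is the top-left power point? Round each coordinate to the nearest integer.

Content width = 5063 − 845 − 496 = 3722 px; content height = 2819 − 551 − 309 = 1959 px.
Top-left is one-third across and one-third down within the safe area.
x = 845 + 1 × 3722/3 = 845 + 1240.67 ≈ 2086
y = 551 + 1 × 1959/3 = 551 + 653.00 ≈ 1204

(2086, 1204)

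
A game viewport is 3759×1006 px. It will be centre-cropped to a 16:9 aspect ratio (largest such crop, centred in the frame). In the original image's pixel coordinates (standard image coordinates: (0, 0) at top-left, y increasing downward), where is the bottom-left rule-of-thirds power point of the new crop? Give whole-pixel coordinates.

x = 1581 px, y = 671 px

3759/1006 > 16/9, so the 16:9 crop keeps the full height 1006 and trims width to 1006 × 16/9 = 1788.44 px.
Left offset = (3759 − 1788.44)/2 = 985.28 px; top offset = 0.
Bottom-left is one-third across and two-thirds down within the crop:
x = 985.28 + 1 × 1788.44/3 ≈ 1581; y = 0.00 + 2 × 1006.00/3 ≈ 671.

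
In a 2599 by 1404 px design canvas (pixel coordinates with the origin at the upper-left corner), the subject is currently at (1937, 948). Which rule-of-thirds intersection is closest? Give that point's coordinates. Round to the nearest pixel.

Third lines: x ∈ {866, 1733}, y ∈ {468, 936}.
1937 is closer to x = 1733; 948 is closer to y = 936.
So the nearest intersection is the lower-right power point.

(1733, 936)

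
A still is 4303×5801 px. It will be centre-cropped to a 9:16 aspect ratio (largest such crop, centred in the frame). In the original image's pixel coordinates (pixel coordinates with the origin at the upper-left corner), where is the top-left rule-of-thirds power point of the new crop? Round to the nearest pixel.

(1608, 1934)

4303/5801 > 9/16, so the 9:16 crop keeps the full height 5801 and trims width to 5801 × 9/16 = 3263.06 px.
Left offset = (4303 − 3263.06)/2 = 519.97 px; top offset = 0.
Top-left is one-third across and one-third down within the crop:
x = 519.97 + 1 × 3263.06/3 ≈ 1608; y = 0.00 + 1 × 5801.00/3 ≈ 1934.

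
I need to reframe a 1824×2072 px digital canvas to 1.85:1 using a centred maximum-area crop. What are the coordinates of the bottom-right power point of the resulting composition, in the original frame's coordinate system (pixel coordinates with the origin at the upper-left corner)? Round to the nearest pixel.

1824/2072 < 1.85/1, so the 1.85:1 crop keeps the full width 1824 and trims height to 1824 × 1/1.85 = 985.95 px.
Top offset = (2072 − 985.95)/2 = 543.03 px; left offset = 0.
Bottom-right is two-thirds across and two-thirds down within the crop:
x = 0.00 + 2 × 1824.00/3 ≈ 1216; y = 543.03 + 2 × 985.95/3 ≈ 1200.

(1216, 1200)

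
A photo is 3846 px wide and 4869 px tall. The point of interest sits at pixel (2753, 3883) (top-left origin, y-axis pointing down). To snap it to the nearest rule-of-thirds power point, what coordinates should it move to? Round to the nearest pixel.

(2564, 3246)

Third lines: x ∈ {1282, 2564}, y ∈ {1623, 3246}.
2753 is closer to x = 2564; 3883 is closer to y = 3246.
So the nearest intersection is the lower-right power point.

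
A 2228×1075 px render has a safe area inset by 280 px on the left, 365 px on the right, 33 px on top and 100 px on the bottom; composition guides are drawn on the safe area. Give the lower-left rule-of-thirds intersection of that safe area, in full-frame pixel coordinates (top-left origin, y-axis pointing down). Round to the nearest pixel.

x = 808 px, y = 661 px

Content width = 2228 − 280 − 365 = 1583 px; content height = 1075 − 33 − 100 = 942 px.
Lower-left is one-third across and two-thirds down within the safe area.
x = 280 + 1 × 1583/3 = 280 + 527.67 ≈ 808
y = 33 + 2 × 942/3 = 33 + 628.00 ≈ 661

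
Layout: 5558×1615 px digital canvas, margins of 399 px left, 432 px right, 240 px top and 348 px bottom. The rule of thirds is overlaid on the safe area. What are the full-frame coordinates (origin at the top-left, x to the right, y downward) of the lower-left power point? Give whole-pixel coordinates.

(1975, 925)

Content width = 5558 − 399 − 432 = 4727 px; content height = 1615 − 240 − 348 = 1027 px.
Lower-left is one-third across and two-thirds down within the safe area.
x = 399 + 1 × 4727/3 = 399 + 1575.67 ≈ 1975
y = 240 + 2 × 1027/3 = 240 + 684.67 ≈ 925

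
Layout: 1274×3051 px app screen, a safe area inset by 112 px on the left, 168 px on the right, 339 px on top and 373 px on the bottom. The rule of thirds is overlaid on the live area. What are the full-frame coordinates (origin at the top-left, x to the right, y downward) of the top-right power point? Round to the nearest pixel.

Content width = 1274 − 112 − 168 = 994 px; content height = 3051 − 339 − 373 = 2339 px.
Top-right is two-thirds across and one-third down within the live area.
x = 112 + 2 × 994/3 = 112 + 662.67 ≈ 775
y = 339 + 1 × 2339/3 = 339 + 779.67 ≈ 1119

x = 775 px, y = 1119 px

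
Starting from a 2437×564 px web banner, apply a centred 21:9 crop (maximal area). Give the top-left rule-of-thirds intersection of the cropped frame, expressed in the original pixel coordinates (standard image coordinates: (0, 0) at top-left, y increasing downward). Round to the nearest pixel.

x = 999 px, y = 188 px

2437/564 > 21/9, so the 21:9 crop keeps the full height 564 and trims width to 564 × 21/9 = 1316.00 px.
Left offset = (2437 − 1316.00)/2 = 560.50 px; top offset = 0.
Top-left is one-third across and one-third down within the crop:
x = 560.50 + 1 × 1316.00/3 ≈ 999; y = 0.00 + 1 × 564.00/3 ≈ 188.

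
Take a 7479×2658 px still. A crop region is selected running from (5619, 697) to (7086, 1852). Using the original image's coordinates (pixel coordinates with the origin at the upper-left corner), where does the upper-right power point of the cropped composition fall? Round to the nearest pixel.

(6597, 1082)

Crop width = 7086 − 5619 = 1467 px; one third is 489.00 px.
Crop height = 1852 − 697 = 1155 px; one third is 385.00 px.
The upper-right point is two-thirds across and one-third down within the crop:
x = 5619 + 2 × 489.00 ≈ 6597; y = 697 + 1 × 385.00 ≈ 1082.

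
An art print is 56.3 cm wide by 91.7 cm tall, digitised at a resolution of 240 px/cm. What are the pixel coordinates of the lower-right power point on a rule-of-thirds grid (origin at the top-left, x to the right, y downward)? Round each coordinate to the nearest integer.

In pixels the canvas is 56.3 × 240 = 13512 wide and 91.7 × 240 = 22008 tall.
The lower-right point is two-thirds across and two-thirds down:
x = 2 × 13512/3 ≈ 9008; y = 2 × 22008/3 ≈ 14672.

(9008, 14672)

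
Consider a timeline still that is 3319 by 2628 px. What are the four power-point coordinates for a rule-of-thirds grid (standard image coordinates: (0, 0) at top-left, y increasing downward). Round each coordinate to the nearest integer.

One third of 3319 is 1106.33; one third of 2628 is 876.
Vertical third lines at x = 1106 and x = 2213; horizontal third lines at y = 876 and y = 1752.

(1106, 876), (2213, 876), (1106, 1752), (2213, 1752)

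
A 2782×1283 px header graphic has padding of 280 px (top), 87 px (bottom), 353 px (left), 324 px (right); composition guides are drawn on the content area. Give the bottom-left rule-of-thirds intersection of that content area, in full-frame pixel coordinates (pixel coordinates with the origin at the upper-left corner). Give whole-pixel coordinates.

(1055, 891)

Content width = 2782 − 353 − 324 = 2105 px; content height = 1283 − 280 − 87 = 916 px.
Bottom-left is one-third across and two-thirds down within the content area.
x = 353 + 1 × 2105/3 = 353 + 701.67 ≈ 1055
y = 280 + 2 × 916/3 = 280 + 610.67 ≈ 891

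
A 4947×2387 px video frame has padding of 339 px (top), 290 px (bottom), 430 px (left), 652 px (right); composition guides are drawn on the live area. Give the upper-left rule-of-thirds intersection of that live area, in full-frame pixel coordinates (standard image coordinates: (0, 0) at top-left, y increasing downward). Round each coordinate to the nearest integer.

(1718, 925)

Content width = 4947 − 430 − 652 = 3865 px; content height = 2387 − 339 − 290 = 1758 px.
Upper-left is one-third across and one-third down within the live area.
x = 430 + 1 × 3865/3 = 430 + 1288.33 ≈ 1718
y = 339 + 1 × 1758/3 = 339 + 586.00 ≈ 925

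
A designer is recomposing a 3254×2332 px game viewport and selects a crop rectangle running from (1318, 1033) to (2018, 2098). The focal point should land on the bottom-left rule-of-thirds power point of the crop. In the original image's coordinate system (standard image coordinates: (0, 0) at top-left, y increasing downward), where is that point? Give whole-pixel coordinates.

Crop width = 2018 − 1318 = 700 px; one third is 233.33 px.
Crop height = 2098 − 1033 = 1065 px; one third is 355.00 px.
The bottom-left point is one-third across and two-thirds down within the crop:
x = 1318 + 1 × 233.33 ≈ 1551; y = 1033 + 2 × 355.00 ≈ 1743.

x = 1551 px, y = 1743 px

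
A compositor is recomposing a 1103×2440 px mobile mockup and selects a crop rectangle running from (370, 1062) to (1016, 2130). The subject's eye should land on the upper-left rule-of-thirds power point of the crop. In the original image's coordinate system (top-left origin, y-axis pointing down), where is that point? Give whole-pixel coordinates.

x = 585 px, y = 1418 px

Crop width = 1016 − 370 = 646 px; one third is 215.33 px.
Crop height = 2130 − 1062 = 1068 px; one third is 356.00 px.
The upper-left point is one-third across and one-third down within the crop:
x = 370 + 1 × 215.33 ≈ 585; y = 1062 + 1 × 356.00 ≈ 1418.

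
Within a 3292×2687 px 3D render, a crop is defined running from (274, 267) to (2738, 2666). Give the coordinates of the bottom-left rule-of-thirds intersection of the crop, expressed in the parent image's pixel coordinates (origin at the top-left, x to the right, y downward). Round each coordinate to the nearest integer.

Crop width = 2738 − 274 = 2464 px; one third is 821.33 px.
Crop height = 2666 − 267 = 2399 px; one third is 799.67 px.
The bottom-left point is one-third across and two-thirds down within the crop:
x = 274 + 1 × 821.33 ≈ 1095; y = 267 + 2 × 799.67 ≈ 1866.

x = 1095 px, y = 1866 px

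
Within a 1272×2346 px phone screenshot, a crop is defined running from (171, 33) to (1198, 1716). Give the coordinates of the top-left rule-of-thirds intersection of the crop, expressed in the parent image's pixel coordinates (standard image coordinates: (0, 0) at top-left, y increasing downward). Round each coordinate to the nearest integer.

Crop width = 1198 − 171 = 1027 px; one third is 342.33 px.
Crop height = 1716 − 33 = 1683 px; one third is 561.00 px.
The top-left point is one-third across and one-third down within the crop:
x = 171 + 1 × 342.33 ≈ 513; y = 33 + 1 × 561.00 ≈ 594.

x = 513 px, y = 594 px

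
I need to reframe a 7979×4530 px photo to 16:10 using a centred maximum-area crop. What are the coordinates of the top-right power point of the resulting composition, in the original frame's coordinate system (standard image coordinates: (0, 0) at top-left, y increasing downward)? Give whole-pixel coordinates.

(5198, 1510)

7979/4530 > 16/10, so the 16:10 crop keeps the full height 4530 and trims width to 4530 × 16/10 = 7248.00 px.
Left offset = (7979 − 7248.00)/2 = 365.50 px; top offset = 0.
Top-right is two-thirds across and one-third down within the crop:
x = 365.50 + 2 × 7248.00/3 ≈ 5198; y = 0.00 + 1 × 4530.00/3 ≈ 1510.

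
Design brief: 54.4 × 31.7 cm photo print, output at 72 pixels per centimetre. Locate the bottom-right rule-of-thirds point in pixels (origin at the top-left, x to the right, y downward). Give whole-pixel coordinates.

In pixels the canvas is 54.4 × 72 = 3916.8 wide and 31.7 × 72 = 2282.4 tall.
The bottom-right point is two-thirds across and two-thirds down:
x = 2 × 3916.8/3 ≈ 2611; y = 2 × 2282.4/3 ≈ 1522.

(2611, 1522)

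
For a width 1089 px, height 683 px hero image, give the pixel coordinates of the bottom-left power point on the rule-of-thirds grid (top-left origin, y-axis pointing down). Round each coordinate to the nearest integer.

The bottom-left point sits one-third of the way across and two-thirds of the way down.
x = 1 × 1089/3 ≈ 363; y = 2 × 683/3 ≈ 455.

(363, 455)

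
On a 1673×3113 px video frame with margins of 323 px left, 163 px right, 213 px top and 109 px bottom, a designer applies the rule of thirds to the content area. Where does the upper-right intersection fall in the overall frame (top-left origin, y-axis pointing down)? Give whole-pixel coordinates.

(1114, 1143)

Content width = 1673 − 323 − 163 = 1187 px; content height = 3113 − 213 − 109 = 2791 px.
Upper-right is two-thirds across and one-third down within the content area.
x = 323 + 2 × 1187/3 = 323 + 791.33 ≈ 1114
y = 213 + 1 × 2791/3 = 213 + 930.33 ≈ 1143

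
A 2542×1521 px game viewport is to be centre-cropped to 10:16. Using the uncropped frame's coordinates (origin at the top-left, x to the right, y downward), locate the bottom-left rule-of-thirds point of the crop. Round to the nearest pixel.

2542/1521 > 10/16, so the 10:16 crop keeps the full height 1521 and trims width to 1521 × 10/16 = 950.62 px.
Left offset = (2542 − 950.62)/2 = 795.69 px; top offset = 0.
Bottom-left is one-third across and two-thirds down within the crop:
x = 795.69 + 1 × 950.62/3 ≈ 1113; y = 0.00 + 2 × 1521.00/3 ≈ 1014.

x = 1113 px, y = 1014 px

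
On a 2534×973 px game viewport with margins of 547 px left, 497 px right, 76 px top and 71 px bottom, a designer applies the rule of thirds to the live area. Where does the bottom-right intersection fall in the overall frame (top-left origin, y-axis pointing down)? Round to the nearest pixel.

Content width = 2534 − 547 − 497 = 1490 px; content height = 973 − 76 − 71 = 826 px.
Bottom-right is two-thirds across and two-thirds down within the live area.
x = 547 + 2 × 1490/3 = 547 + 993.33 ≈ 1540
y = 76 + 2 × 826/3 = 76 + 550.67 ≈ 627

(1540, 627)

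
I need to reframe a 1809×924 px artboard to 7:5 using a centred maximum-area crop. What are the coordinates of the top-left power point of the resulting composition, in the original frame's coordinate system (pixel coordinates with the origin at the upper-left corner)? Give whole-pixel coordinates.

(689, 308)

1809/924 > 7/5, so the 7:5 crop keeps the full height 924 and trims width to 924 × 7/5 = 1293.60 px.
Left offset = (1809 − 1293.60)/2 = 257.70 px; top offset = 0.
Top-left is one-third across and one-third down within the crop:
x = 257.70 + 1 × 1293.60/3 ≈ 689; y = 0.00 + 1 × 924.00/3 ≈ 308.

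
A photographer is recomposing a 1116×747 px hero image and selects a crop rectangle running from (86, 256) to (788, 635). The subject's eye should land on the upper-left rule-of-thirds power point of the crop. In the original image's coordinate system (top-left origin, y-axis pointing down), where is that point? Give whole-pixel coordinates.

Crop width = 788 − 86 = 702 px; one third is 234.00 px.
Crop height = 635 − 256 = 379 px; one third is 126.33 px.
The upper-left point is one-third across and one-third down within the crop:
x = 86 + 1 × 234.00 ≈ 320; y = 256 + 1 × 126.33 ≈ 382.

(320, 382)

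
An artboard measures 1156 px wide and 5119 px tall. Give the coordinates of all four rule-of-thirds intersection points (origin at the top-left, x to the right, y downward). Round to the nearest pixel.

One third of 1156 is 385.33; one third of 5119 is 1706.33.
Vertical third lines at x = 385 and x = 771; horizontal third lines at y = 1706 and y = 3413.

(385, 1706), (771, 1706), (385, 3413), (771, 3413)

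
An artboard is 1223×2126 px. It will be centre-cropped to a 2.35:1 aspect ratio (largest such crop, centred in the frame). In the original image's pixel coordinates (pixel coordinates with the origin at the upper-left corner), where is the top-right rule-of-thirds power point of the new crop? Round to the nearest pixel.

(815, 976)

1223/2126 < 2.35/1, so the 2.35:1 crop keeps the full width 1223 and trims height to 1223 × 1/2.35 = 520.43 px.
Top offset = (2126 − 520.43)/2 = 802.79 px; left offset = 0.
Top-right is two-thirds across and one-third down within the crop:
x = 0.00 + 2 × 1223.00/3 ≈ 815; y = 802.79 + 1 × 520.43/3 ≈ 976.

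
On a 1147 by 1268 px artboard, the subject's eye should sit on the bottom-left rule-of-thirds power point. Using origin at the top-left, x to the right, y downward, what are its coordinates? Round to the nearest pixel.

The bottom-left point sits one-third of the way across and two-thirds of the way down.
x = 1 × 1147/3 ≈ 382; y = 2 × 1268/3 ≈ 845.

x = 382 px, y = 845 px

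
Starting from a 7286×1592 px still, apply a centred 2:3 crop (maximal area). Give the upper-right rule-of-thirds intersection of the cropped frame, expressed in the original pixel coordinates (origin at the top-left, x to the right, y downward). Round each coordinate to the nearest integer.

7286/1592 > 2/3, so the 2:3 crop keeps the full height 1592 and trims width to 1592 × 2/3 = 1061.33 px.
Left offset = (7286 − 1061.33)/2 = 3112.33 px; top offset = 0.
Upper-right is two-thirds across and one-third down within the crop:
x = 3112.33 + 2 × 1061.33/3 ≈ 3820; y = 0.00 + 1 × 1592.00/3 ≈ 531.

(3820, 531)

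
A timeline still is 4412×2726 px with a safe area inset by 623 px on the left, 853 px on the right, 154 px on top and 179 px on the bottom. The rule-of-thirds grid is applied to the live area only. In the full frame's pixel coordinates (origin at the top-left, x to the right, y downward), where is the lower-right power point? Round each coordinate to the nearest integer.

(2580, 1749)

Content width = 4412 − 623 − 853 = 2936 px; content height = 2726 − 154 − 179 = 2393 px.
Lower-right is two-thirds across and two-thirds down within the live area.
x = 623 + 2 × 2936/3 = 623 + 1957.33 ≈ 2580
y = 154 + 2 × 2393/3 = 154 + 1595.33 ≈ 1749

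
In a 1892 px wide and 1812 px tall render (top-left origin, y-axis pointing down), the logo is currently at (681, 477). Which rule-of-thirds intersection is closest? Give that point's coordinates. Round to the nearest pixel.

Third lines: x ∈ {631, 1261}, y ∈ {604, 1208}.
681 is closer to x = 631; 477 is closer to y = 604.
So the nearest intersection is the upper-left power point.

x = 631 px, y = 604 px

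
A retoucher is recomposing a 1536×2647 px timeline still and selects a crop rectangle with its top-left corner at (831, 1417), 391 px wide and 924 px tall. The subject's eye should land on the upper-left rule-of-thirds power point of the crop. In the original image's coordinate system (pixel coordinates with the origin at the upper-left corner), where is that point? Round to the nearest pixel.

(961, 1725)

One third of the crop width 391 is 130.33 px.
One third of the crop height 924 is 308.00 px.
The upper-left point is one-third across and one-third down within the crop:
x = 831 + 1 × 130.33 ≈ 961; y = 1417 + 1 × 308.00 ≈ 1725.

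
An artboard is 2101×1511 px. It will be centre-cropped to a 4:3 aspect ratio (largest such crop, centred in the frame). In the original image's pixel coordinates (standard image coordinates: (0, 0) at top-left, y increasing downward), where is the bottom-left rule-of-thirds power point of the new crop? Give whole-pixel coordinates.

x = 715 px, y = 1007 px

2101/1511 > 4/3, so the 4:3 crop keeps the full height 1511 and trims width to 1511 × 4/3 = 2014.67 px.
Left offset = (2101 − 2014.67)/2 = 43.17 px; top offset = 0.
Bottom-left is one-third across and two-thirds down within the crop:
x = 43.17 + 1 × 2014.67/3 ≈ 715; y = 0.00 + 2 × 1511.00/3 ≈ 1007.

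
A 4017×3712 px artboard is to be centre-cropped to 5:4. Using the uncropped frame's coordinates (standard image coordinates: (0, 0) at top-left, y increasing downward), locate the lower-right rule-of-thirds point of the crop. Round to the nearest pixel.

x = 2678 px, y = 2392 px

4017/3712 < 5/4, so the 5:4 crop keeps the full width 4017 and trims height to 4017 × 4/5 = 3213.60 px.
Top offset = (3712 − 3213.60)/2 = 249.20 px; left offset = 0.
Lower-right is two-thirds across and two-thirds down within the crop:
x = 0.00 + 2 × 4017.00/3 ≈ 2678; y = 249.20 + 2 × 3213.60/3 ≈ 2392.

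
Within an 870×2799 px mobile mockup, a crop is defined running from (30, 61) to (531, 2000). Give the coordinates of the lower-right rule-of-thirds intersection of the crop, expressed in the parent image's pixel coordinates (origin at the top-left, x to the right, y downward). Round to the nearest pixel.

(364, 1354)

Crop width = 531 − 30 = 501 px; one third is 167.00 px.
Crop height = 2000 − 61 = 1939 px; one third is 646.33 px.
The lower-right point is two-thirds across and two-thirds down within the crop:
x = 30 + 2 × 167.00 ≈ 364; y = 61 + 2 × 646.33 ≈ 1354.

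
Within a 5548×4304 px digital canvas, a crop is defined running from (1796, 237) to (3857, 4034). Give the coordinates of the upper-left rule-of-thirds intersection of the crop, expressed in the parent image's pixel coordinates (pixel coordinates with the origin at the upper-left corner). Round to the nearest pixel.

Crop width = 3857 − 1796 = 2061 px; one third is 687.00 px.
Crop height = 4034 − 237 = 3797 px; one third is 1265.67 px.
The upper-left point is one-third across and one-third down within the crop:
x = 1796 + 1 × 687.00 ≈ 2483; y = 237 + 1 × 1265.67 ≈ 1503.

x = 2483 px, y = 1503 px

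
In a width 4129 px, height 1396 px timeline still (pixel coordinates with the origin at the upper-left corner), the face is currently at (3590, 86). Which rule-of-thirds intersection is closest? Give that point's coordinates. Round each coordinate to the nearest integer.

Third lines: x ∈ {1376, 2753}, y ∈ {465, 931}.
3590 is closer to x = 2753; 86 is closer to y = 465.
So the nearest intersection is the upper-right power point.

(2753, 465)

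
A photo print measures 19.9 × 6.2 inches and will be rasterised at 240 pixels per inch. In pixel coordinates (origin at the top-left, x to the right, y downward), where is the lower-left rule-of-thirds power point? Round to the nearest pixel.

In pixels the canvas is 19.9 × 240 = 4776 wide and 6.2 × 240 = 1488 tall.
The lower-left point is one-third across and two-thirds down:
x = 1 × 4776/3 ≈ 1592; y = 2 × 1488/3 ≈ 992.

x = 1592 px, y = 992 px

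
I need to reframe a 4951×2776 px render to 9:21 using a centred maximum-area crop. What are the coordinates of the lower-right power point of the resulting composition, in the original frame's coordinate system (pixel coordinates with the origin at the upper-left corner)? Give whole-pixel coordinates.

x = 2674 px, y = 1851 px

4951/2776 > 9/21, so the 9:21 crop keeps the full height 2776 and trims width to 2776 × 9/21 = 1189.71 px.
Left offset = (4951 − 1189.71)/2 = 1880.64 px; top offset = 0.
Lower-right is two-thirds across and two-thirds down within the crop:
x = 1880.64 + 2 × 1189.71/3 ≈ 2674; y = 0.00 + 2 × 2776.00/3 ≈ 1851.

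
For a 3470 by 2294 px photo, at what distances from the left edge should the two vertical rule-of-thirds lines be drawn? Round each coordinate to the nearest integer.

1157 px and 2313 px

3470 / 3 = 1156.67, so the vertical lines sit at one and two thirds of 3470.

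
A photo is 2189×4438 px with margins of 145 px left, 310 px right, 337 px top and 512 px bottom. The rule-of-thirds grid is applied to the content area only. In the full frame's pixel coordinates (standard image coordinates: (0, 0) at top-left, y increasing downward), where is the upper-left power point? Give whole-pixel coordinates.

x = 723 px, y = 1533 px

Content width = 2189 − 145 − 310 = 1734 px; content height = 4438 − 337 − 512 = 3589 px.
Upper-left is one-third across and one-third down within the content area.
x = 145 + 1 × 1734/3 = 145 + 578.00 ≈ 723
y = 337 + 1 × 3589/3 = 337 + 1196.33 ≈ 1533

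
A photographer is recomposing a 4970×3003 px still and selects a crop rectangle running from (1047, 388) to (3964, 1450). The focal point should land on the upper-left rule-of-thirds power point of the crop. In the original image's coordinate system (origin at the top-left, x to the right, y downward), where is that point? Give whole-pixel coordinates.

x = 2019 px, y = 742 px

Crop width = 3964 − 1047 = 2917 px; one third is 972.33 px.
Crop height = 1450 − 388 = 1062 px; one third is 354.00 px.
The upper-left point is one-third across and one-third down within the crop:
x = 1047 + 1 × 972.33 ≈ 2019; y = 388 + 1 × 354.00 ≈ 742.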